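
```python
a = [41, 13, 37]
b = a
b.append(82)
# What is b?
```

After line 1: a = [41, 13, 37]
After line 2 (b = a is an alias, same object): a = [41, 13, 37], b = [41, 13, 37]
After line 3 (b.append mutates the shared list): a = [41, 13, 37, 82], b = [41, 13, 37, 82]

[41, 13, 37, 82]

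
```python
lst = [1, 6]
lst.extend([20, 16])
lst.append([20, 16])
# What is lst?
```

After line 1: lst = [1, 6]
After line 2 (extend unpacks [20, 16]): lst = [1, 6, 20, 16]
After line 3 (append adds [20, 16] as single element): lst = [1, 6, 20, 16, [20, 16]]

[1, 6, 20, 16, [20, 16]]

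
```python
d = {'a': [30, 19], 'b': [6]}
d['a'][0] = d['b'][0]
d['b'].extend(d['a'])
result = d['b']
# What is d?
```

After line 1: d = {'a': [30, 19], 'b': [6]}
After line 2 (a[0] = b[0] = 6): d = {'a': [6, 19], 'b': [6]}
After line 3 (b.extend(a) appends [6, 19]): d = {'a': [6, 19], 'b': [6, 6, 19]}
After line 4: result = d['b'] = [6, 6, 19]

{'a': [6, 19], 'b': [6, 6, 19]}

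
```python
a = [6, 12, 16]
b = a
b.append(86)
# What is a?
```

After line 1: a = [6, 12, 16]
After line 2 (b = a is an alias, same object): a = [6, 12, 16], b = [6, 12, 16]
After line 3 (b.append mutates the shared list): a = [6, 12, 16, 86], b = [6, 12, 16, 86]

[6, 12, 16, 86]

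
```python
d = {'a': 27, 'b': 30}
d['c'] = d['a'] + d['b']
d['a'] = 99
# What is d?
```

After line 1: d = {'a': 27, 'b': 30}
After line 2 (d['c'] = 27 + 30): d = {'a': 27, 'b': 30, 'c': 57}
After line 3: d = {'a': 99, 'b': 30, 'c': 57}

{'a': 99, 'b': 30, 'c': 57}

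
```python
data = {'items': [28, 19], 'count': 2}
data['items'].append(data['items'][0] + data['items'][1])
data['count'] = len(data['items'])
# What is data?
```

After line 1: data = {'items': [28, 19], 'count': 2}
After line 2 (append 28 + 19 = 47): data = {'items': [28, 19, 47], 'count': 2}
After line 3 (count = len(items) = 3): data = {'items': [28, 19, 47], 'count': 3}

{'items': [28, 19, 47], 'count': 3}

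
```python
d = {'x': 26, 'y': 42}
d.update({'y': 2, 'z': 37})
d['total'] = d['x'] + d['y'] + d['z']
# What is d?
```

After line 1: d = {'x': 26, 'y': 42}
After line 2 (y overwritten, z added): d = {'x': 26, 'y': 2, 'z': 37}
After line 3 (total = 26 + 2 + 37 = 65): d = {'x': 26, 'y': 2, 'z': 37, 'total': 65}

{'x': 26, 'y': 2, 'z': 37, 'total': 65}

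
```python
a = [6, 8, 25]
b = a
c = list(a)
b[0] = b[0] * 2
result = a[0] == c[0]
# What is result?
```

After line 1: a = [6, 8, 25]
After line 2 (b = a, alias): a = [6, 8, 25], b = [6, 8, 25]
After line 3 (c = list(a) is a copy, new object): c = [6, 8, 25]
After line 4 (b[0] = 6 * 2 = 12; mutates shared a/b): a = b = [12, 8, 25], c = [6, 8, 25]
After line 5 (a[0] = 12, c[0] = 6; result = False)

False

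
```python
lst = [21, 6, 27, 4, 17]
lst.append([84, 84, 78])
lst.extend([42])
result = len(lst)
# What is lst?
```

After line 1: lst = [21, 6, 27, 4, 17]
After line 2 (append adds [84, 84, 78] as single element): lst = [21, 6, 27, 4, 17, [84, 84, 78]]
After line 3 (extend unpacks [42], adds 42): lst = [21, 6, 27, 4, 17, [84, 84, 78], 42]
After line 4: result = len(lst) = 7

[21, 6, 27, 4, 17, [84, 84, 78], 42]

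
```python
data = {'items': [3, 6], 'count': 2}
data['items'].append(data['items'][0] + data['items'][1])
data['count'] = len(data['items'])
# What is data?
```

After line 1: data = {'items': [3, 6], 'count': 2}
After line 2 (append 3 + 6 = 9): data = {'items': [3, 6, 9], 'count': 2}
After line 3 (count = len(items) = 3): data = {'items': [3, 6, 9], 'count': 3}

{'items': [3, 6, 9], 'count': 3}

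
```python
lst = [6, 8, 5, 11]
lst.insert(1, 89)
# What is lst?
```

[6, 89, 8, 5, 11]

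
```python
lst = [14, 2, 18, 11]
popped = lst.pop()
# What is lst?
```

[14, 2, 18]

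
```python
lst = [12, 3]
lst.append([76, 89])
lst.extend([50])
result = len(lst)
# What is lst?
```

After line 1: lst = [12, 3]
After line 2 (append adds [76, 89] as single element): lst = [12, 3, [76, 89]]
After line 3 (extend unpacks [50], adds 50): lst = [12, 3, [76, 89], 50]
After line 4: result = len(lst) = 4

[12, 3, [76, 89], 50]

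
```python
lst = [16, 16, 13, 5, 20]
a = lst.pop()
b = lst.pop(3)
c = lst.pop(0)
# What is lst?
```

After line 1: lst = [16, 16, 13, 5, 20]
After line 2 (pop() -> a = 20): lst = [16, 16, 13, 5]
After line 3 (pop(3) -> b = 5): lst = [16, 16, 13]
After line 4 (pop(0) -> c = 16): lst = [16, 13]

[16, 13]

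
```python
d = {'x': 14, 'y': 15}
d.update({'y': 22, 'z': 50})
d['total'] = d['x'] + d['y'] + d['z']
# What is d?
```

After line 1: d = {'x': 14, 'y': 15}
After line 2 (y overwritten, z added): d = {'x': 14, 'y': 22, 'z': 50}
After line 3 (total = 14 + 22 + 50 = 86): d = {'x': 14, 'y': 22, 'z': 50, 'total': 86}

{'x': 14, 'y': 22, 'z': 50, 'total': 86}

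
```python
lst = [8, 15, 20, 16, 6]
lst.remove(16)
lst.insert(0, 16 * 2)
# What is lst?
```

After line 1: lst = [8, 15, 20, 16, 6]
After line 2 (remove first 16): lst = [8, 15, 20, 6]
After line 3 (insert 32 at index 0): lst = [32, 8, 15, 20, 6]

[32, 8, 15, 20, 6]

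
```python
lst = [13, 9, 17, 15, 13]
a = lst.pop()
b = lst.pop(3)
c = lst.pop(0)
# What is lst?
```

After line 1: lst = [13, 9, 17, 15, 13]
After line 2 (pop() -> a = 13): lst = [13, 9, 17, 15]
After line 3 (pop(3) -> b = 15): lst = [13, 9, 17]
After line 4 (pop(0) -> c = 13): lst = [9, 17]

[9, 17]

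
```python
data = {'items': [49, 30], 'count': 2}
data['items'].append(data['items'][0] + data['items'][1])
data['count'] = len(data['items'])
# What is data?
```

After line 1: data = {'items': [49, 30], 'count': 2}
After line 2 (append 49 + 30 = 79): data = {'items': [49, 30, 79], 'count': 2}
After line 3 (count = len(items) = 3): data = {'items': [49, 30, 79], 'count': 3}

{'items': [49, 30, 79], 'count': 3}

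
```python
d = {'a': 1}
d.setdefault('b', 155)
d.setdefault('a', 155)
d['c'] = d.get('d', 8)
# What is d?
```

After line 1: d = {'a': 1}
After line 2 (setdefault adds 'b'=155): d = {'a': 1, 'b': 155}
After line 3 (setdefault 'a' no-op, already exists): d = {'a': 1, 'b': 155}
After line 4 (get('d', 8) returns default since 'd' not in d): d = {'a': 1, 'b': 155, 'c': 8}

{'a': 1, 'b': 155, 'c': 8}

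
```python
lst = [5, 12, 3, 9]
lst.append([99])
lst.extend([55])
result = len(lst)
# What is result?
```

After line 1: lst = [5, 12, 3, 9]
After line 2 (append adds [99] as single element): lst = [5, 12, 3, 9, [99]]
After line 3 (extend unpacks [55], adds 55): lst = [5, 12, 3, 9, [99], 55]
After line 4: result = len(lst) = 6

6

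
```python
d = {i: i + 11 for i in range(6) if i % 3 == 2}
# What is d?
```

{2: 13, 5: 16}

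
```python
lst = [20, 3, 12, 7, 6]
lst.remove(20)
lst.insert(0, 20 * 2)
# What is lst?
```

After line 1: lst = [20, 3, 12, 7, 6]
After line 2 (remove first 20): lst = [3, 12, 7, 6]
After line 3 (insert 40 at index 0): lst = [40, 3, 12, 7, 6]

[40, 3, 12, 7, 6]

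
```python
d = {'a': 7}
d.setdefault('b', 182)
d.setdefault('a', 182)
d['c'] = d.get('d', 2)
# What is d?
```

After line 1: d = {'a': 7}
After line 2 (setdefault adds 'b'=182): d = {'a': 7, 'b': 182}
After line 3 (setdefault 'a' no-op, already exists): d = {'a': 7, 'b': 182}
After line 4 (get('d', 2) returns default since 'd' not in d): d = {'a': 7, 'b': 182, 'c': 2}

{'a': 7, 'b': 182, 'c': 2}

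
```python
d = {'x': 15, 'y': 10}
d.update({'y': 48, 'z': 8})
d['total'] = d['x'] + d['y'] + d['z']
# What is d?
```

After line 1: d = {'x': 15, 'y': 10}
After line 2 (y overwritten, z added): d = {'x': 15, 'y': 48, 'z': 8}
After line 3 (total = 15 + 48 + 8 = 71): d = {'x': 15, 'y': 48, 'z': 8, 'total': 71}

{'x': 15, 'y': 48, 'z': 8, 'total': 71}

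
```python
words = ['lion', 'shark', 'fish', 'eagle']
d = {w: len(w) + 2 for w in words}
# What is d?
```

{'lion': 6, 'shark': 7, 'fish': 6, 'eagle': 7}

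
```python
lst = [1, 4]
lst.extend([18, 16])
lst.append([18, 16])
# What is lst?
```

After line 1: lst = [1, 4]
After line 2 (extend unpacks [18, 16]): lst = [1, 4, 18, 16]
After line 3 (append adds [18, 16] as single element): lst = [1, 4, 18, 16, [18, 16]]

[1, 4, 18, 16, [18, 16]]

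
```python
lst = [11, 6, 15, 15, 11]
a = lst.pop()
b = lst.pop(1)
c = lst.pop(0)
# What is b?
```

After line 1: lst = [11, 6, 15, 15, 11]
After line 2 (pop() -> a = 11): lst = [11, 6, 15, 15]
After line 3 (pop(1) -> b = 6): lst = [11, 15, 15]
After line 4 (pop(0) -> c = 11): lst = [15, 15]

6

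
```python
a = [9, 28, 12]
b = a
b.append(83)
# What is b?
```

After line 1: a = [9, 28, 12]
After line 2 (b = a is an alias, same object): a = [9, 28, 12], b = [9, 28, 12]
After line 3 (b.append mutates the shared list): a = [9, 28, 12, 83], b = [9, 28, 12, 83]

[9, 28, 12, 83]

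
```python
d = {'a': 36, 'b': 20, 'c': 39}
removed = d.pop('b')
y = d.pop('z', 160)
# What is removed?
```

After line 1: d = {'a': 36, 'b': 20, 'c': 39}
After line 2 (pop 'b' returns 20): d = {'a': 36, 'c': 39}, removed = 20
After line 3 (pop 'z' missing, returns default 160): d = {'a': 36, 'c': 39}, y = 160

20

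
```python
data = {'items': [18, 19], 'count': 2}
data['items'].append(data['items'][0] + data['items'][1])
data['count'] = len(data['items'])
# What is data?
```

After line 1: data = {'items': [18, 19], 'count': 2}
After line 2 (append 18 + 19 = 37): data = {'items': [18, 19, 37], 'count': 2}
After line 3 (count = len(items) = 3): data = {'items': [18, 19, 37], 'count': 3}

{'items': [18, 19, 37], 'count': 3}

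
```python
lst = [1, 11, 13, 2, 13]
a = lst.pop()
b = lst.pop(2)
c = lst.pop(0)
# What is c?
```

After line 1: lst = [1, 11, 13, 2, 13]
After line 2 (pop() -> a = 13): lst = [1, 11, 13, 2]
After line 3 (pop(2) -> b = 13): lst = [1, 11, 2]
After line 4 (pop(0) -> c = 1): lst = [11, 2]

1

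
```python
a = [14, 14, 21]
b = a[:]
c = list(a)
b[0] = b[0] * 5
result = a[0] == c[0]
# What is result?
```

After line 1: a = [14, 14, 21]
After line 2 (b = a[:], copy): a = [14, 14, 21], b = [14, 14, 21]
After line 3 (c = list(a) is a copy, new object): c = [14, 14, 21]
After line 4 (b[0] = 14 * 5 = 70; only b mutates (copy)): a = [14, 14, 21], b = [70, 14, 21], c = [14, 14, 21]
After line 5 (a[0] = 14, c[0] = 14; result = True)

True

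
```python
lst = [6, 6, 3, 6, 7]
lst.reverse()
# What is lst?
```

[7, 6, 3, 6, 6]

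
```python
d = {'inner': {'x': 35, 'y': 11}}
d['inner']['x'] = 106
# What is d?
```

After line 1: d = {'inner': {'x': 35, 'y': 11}}
After line 2 (inner x overwritten): d = {'inner': {'x': 106, 'y': 11}}

{'inner': {'x': 106, 'y': 11}}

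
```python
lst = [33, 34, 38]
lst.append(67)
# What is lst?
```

[33, 34, 38, 67]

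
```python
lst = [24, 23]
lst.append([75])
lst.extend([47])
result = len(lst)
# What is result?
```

After line 1: lst = [24, 23]
After line 2 (append adds [75] as single element): lst = [24, 23, [75]]
After line 3 (extend unpacks [47], adds 47): lst = [24, 23, [75], 47]
After line 4: result = len(lst) = 4

4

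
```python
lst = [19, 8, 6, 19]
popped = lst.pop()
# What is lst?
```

[19, 8, 6]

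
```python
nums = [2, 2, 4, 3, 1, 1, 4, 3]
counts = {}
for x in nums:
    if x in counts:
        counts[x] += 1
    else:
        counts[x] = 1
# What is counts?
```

Initial: counts = {}, nums = [2, 2, 4, 3, 1, 1, 4, 3]
See 2: counts = {2: 1}
See 2: counts = {2: 2}
See 4: counts = {2: 2, 4: 1}
See 3: counts = {2: 2, 4: 1, 3: 1}
See 1: counts = {2: 2, 4: 1, 3: 1, 1: 1}
See 1: counts = {2: 2, 4: 1, 3: 1, 1: 2}
See 4: counts = {2: 2, 4: 2, 3: 1, 1: 2}
See 3: counts = {2: 2, 4: 2, 3: 2, 1: 2}

{2: 2, 4: 2, 3: 2, 1: 2}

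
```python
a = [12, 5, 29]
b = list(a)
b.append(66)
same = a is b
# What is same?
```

After line 1: a = [12, 5, 29]
After line 2 (b = list(a) is a shallow copy, new object): a = [12, 5, 29], b = [12, 5, 29]
After line 3 (append only mutates b): a = [12, 5, 29], b = [12, 5, 29, 66]
After line 4 (same = a is b; different objects -> False): same = False

False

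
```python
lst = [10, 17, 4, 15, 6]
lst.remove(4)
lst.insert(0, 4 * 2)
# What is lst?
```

After line 1: lst = [10, 17, 4, 15, 6]
After line 2 (remove first 4): lst = [10, 17, 15, 6]
After line 3 (insert 8 at index 0): lst = [8, 10, 17, 15, 6]

[8, 10, 17, 15, 6]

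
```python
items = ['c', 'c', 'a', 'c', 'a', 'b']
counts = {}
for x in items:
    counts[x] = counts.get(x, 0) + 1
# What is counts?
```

Initial: counts = {}, items = ['c', 'c', 'a', 'c', 'a', 'b']
See 'c': counts = {'c': 1}
See 'c': counts = {'c': 2}
See 'a': counts = {'c': 2, 'a': 1}
See 'c': counts = {'c': 3, 'a': 1}
See 'a': counts = {'c': 3, 'a': 2}
See 'b': counts = {'c': 3, 'a': 2, 'b': 1}

{'c': 3, 'a': 2, 'b': 1}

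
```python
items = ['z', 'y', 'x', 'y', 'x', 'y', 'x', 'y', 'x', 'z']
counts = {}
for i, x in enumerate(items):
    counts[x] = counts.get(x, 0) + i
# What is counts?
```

Initial: counts = {}, items = ['z', 'y', 'x', 'y', 'x', 'y', 'x', 'y', 'x', 'z']
i=0, x='z': counts = {'z': 0}
i=1, x='y': counts = {'z': 0, 'y': 1}
i=2, x='x': counts = {'z': 0, 'y': 1, 'x': 2}
i=3, x='y': counts = {'z': 0, 'y': 4, 'x': 2}
i=4, x='x': counts = {'z': 0, 'y': 4, 'x': 6}
i=5, x='y': counts = {'z': 0, 'y': 9, 'x': 6}
i=6, x='x': counts = {'z': 0, 'y': 9, 'x': 12}
i=7, x='y': counts = {'z': 0, 'y': 16, 'x': 12}
i=8, x='x': counts = {'z': 0, 'y': 16, 'x': 20}
i=9, x='z': counts = {'z': 9, 'y': 16, 'x': 20}

{'z': 9, 'y': 16, 'x': 20}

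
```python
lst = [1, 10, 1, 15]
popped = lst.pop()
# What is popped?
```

15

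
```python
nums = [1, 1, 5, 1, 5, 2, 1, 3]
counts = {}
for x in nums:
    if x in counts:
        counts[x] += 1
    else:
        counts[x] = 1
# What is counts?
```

Initial: counts = {}, nums = [1, 1, 5, 1, 5, 2, 1, 3]
See 1: counts = {1: 1}
See 1: counts = {1: 2}
See 5: counts = {1: 2, 5: 1}
See 1: counts = {1: 3, 5: 1}
See 5: counts = {1: 3, 5: 2}
See 2: counts = {1: 3, 5: 2, 2: 1}
See 1: counts = {1: 4, 5: 2, 2: 1}
See 3: counts = {1: 4, 5: 2, 2: 1, 3: 1}

{1: 4, 5: 2, 2: 1, 3: 1}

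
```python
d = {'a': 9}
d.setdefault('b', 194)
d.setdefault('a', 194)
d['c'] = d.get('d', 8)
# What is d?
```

After line 1: d = {'a': 9}
After line 2 (setdefault adds 'b'=194): d = {'a': 9, 'b': 194}
After line 3 (setdefault 'a' no-op, already exists): d = {'a': 9, 'b': 194}
After line 4 (get('d', 8) returns default since 'd' not in d): d = {'a': 9, 'b': 194, 'c': 8}

{'a': 9, 'b': 194, 'c': 8}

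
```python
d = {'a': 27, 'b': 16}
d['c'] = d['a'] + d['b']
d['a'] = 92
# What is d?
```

After line 1: d = {'a': 27, 'b': 16}
After line 2 (d['c'] = 27 + 16): d = {'a': 27, 'b': 16, 'c': 43}
After line 3: d = {'a': 92, 'b': 16, 'c': 43}

{'a': 92, 'b': 16, 'c': 43}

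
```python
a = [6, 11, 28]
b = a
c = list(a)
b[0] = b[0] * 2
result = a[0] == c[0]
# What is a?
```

After line 1: a = [6, 11, 28]
After line 2 (b = a, alias): a = [6, 11, 28], b = [6, 11, 28]
After line 3 (c = list(a) is a copy, new object): c = [6, 11, 28]
After line 4 (b[0] = 6 * 2 = 12; mutates shared a/b): a = b = [12, 11, 28], c = [6, 11, 28]
After line 5 (a[0] = 12, c[0] = 6; result = False)

[12, 11, 28]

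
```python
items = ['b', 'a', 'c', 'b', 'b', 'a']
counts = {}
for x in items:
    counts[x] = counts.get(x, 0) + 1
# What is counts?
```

Initial: counts = {}, items = ['b', 'a', 'c', 'b', 'b', 'a']
See 'b': counts = {'b': 1}
See 'a': counts = {'b': 1, 'a': 1}
See 'c': counts = {'b': 1, 'a': 1, 'c': 1}
See 'b': counts = {'b': 2, 'a': 1, 'c': 1}
See 'b': counts = {'b': 3, 'a': 1, 'c': 1}
See 'a': counts = {'b': 3, 'a': 2, 'c': 1}

{'b': 3, 'a': 2, 'c': 1}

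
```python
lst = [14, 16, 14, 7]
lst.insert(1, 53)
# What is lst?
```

[14, 53, 16, 14, 7]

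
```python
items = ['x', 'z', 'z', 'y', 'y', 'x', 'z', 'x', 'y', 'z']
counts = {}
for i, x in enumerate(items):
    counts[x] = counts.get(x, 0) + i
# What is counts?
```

Initial: counts = {}, items = ['x', 'z', 'z', 'y', 'y', 'x', 'z', 'x', 'y', 'z']
i=0, x='x': counts = {'x': 0}
i=1, x='z': counts = {'x': 0, 'z': 1}
i=2, x='z': counts = {'x': 0, 'z': 3}
i=3, x='y': counts = {'x': 0, 'z': 3, 'y': 3}
i=4, x='y': counts = {'x': 0, 'z': 3, 'y': 7}
i=5, x='x': counts = {'x': 5, 'z': 3, 'y': 7}
i=6, x='z': counts = {'x': 5, 'z': 9, 'y': 7}
i=7, x='x': counts = {'x': 12, 'z': 9, 'y': 7}
i=8, x='y': counts = {'x': 12, 'z': 9, 'y': 15}
i=9, x='z': counts = {'x': 12, 'z': 18, 'y': 15}

{'x': 12, 'z': 18, 'y': 15}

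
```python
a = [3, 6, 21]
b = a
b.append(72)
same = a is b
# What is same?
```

After line 1: a = [3, 6, 21]
After line 2 (b = a is an alias, same object): a = [3, 6, 21], b = [3, 6, 21]
After line 3 (b.append mutates the shared list): a = [3, 6, 21, 72], b = [3, 6, 21, 72]
After line 4 (same = a is b; same object -> True): same = True

True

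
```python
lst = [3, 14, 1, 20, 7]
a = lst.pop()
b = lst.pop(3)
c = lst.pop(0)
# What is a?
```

After line 1: lst = [3, 14, 1, 20, 7]
After line 2 (pop() -> a = 7): lst = [3, 14, 1, 20]
After line 3 (pop(3) -> b = 20): lst = [3, 14, 1]
After line 4 (pop(0) -> c = 3): lst = [14, 1]

7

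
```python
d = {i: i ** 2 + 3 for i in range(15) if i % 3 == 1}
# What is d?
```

{1: 4, 4: 19, 7: 52, 10: 103, 13: 172}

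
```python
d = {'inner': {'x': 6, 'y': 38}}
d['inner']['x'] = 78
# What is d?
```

After line 1: d = {'inner': {'x': 6, 'y': 38}}
After line 2 (inner x overwritten): d = {'inner': {'x': 78, 'y': 38}}

{'inner': {'x': 78, 'y': 38}}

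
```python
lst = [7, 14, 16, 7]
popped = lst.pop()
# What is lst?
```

[7, 14, 16]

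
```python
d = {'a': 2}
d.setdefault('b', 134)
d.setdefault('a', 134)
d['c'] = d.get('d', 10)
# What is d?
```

After line 1: d = {'a': 2}
After line 2 (setdefault adds 'b'=134): d = {'a': 2, 'b': 134}
After line 3 (setdefault 'a' no-op, already exists): d = {'a': 2, 'b': 134}
After line 4 (get('d', 10) returns default since 'd' not in d): d = {'a': 2, 'b': 134, 'c': 10}

{'a': 2, 'b': 134, 'c': 10}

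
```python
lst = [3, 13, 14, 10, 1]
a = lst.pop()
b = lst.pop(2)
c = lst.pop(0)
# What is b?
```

After line 1: lst = [3, 13, 14, 10, 1]
After line 2 (pop() -> a = 1): lst = [3, 13, 14, 10]
After line 3 (pop(2) -> b = 14): lst = [3, 13, 10]
After line 4 (pop(0) -> c = 3): lst = [13, 10]

14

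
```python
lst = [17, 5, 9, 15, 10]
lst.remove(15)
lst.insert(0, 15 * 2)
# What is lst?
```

After line 1: lst = [17, 5, 9, 15, 10]
After line 2 (remove first 15): lst = [17, 5, 9, 10]
After line 3 (insert 30 at index 0): lst = [30, 17, 5, 9, 10]

[30, 17, 5, 9, 10]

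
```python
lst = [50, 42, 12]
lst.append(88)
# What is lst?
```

[50, 42, 12, 88]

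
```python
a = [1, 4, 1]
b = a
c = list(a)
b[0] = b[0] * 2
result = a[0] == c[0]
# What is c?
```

After line 1: a = [1, 4, 1]
After line 2 (b = a, alias): a = [1, 4, 1], b = [1, 4, 1]
After line 3 (c = list(a) is a copy, new object): c = [1, 4, 1]
After line 4 (b[0] = 1 * 2 = 2; mutates shared a/b): a = b = [2, 4, 1], c = [1, 4, 1]
After line 5 (a[0] = 2, c[0] = 1; result = False)

[1, 4, 1]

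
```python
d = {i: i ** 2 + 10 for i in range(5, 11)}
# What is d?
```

{5: 35, 6: 46, 7: 59, 8: 74, 9: 91, 10: 110}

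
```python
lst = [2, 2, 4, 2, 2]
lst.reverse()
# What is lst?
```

[2, 2, 4, 2, 2]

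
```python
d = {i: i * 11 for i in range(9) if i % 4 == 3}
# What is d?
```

{3: 33, 7: 77}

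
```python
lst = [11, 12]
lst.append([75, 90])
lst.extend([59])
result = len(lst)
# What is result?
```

After line 1: lst = [11, 12]
After line 2 (append adds [75, 90] as single element): lst = [11, 12, [75, 90]]
After line 3 (extend unpacks [59], adds 59): lst = [11, 12, [75, 90], 59]
After line 4: result = len(lst) = 4

4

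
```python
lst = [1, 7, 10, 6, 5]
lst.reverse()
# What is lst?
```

[5, 6, 10, 7, 1]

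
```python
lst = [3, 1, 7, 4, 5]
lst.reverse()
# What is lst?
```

[5, 4, 7, 1, 3]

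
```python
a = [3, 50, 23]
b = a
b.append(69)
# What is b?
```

After line 1: a = [3, 50, 23]
After line 2 (b = a is an alias, same object): a = [3, 50, 23], b = [3, 50, 23]
After line 3 (b.append mutates the shared list): a = [3, 50, 23, 69], b = [3, 50, 23, 69]

[3, 50, 23, 69]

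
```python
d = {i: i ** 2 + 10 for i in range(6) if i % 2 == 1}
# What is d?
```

{1: 11, 3: 19, 5: 35}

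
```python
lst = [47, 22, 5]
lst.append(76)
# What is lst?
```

[47, 22, 5, 76]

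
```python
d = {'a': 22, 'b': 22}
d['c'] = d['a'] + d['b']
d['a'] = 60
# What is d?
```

After line 1: d = {'a': 22, 'b': 22}
After line 2 (d['c'] = 22 + 22): d = {'a': 22, 'b': 22, 'c': 44}
After line 3: d = {'a': 60, 'b': 22, 'c': 44}

{'a': 60, 'b': 22, 'c': 44}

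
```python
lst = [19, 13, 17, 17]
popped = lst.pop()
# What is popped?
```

17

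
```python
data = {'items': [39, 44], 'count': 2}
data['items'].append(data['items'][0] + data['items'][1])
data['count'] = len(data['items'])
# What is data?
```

After line 1: data = {'items': [39, 44], 'count': 2}
After line 2 (append 39 + 44 = 83): data = {'items': [39, 44, 83], 'count': 2}
After line 3 (count = len(items) = 3): data = {'items': [39, 44, 83], 'count': 3}

{'items': [39, 44, 83], 'count': 3}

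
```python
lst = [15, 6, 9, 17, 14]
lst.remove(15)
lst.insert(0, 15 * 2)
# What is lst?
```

After line 1: lst = [15, 6, 9, 17, 14]
After line 2 (remove first 15): lst = [6, 9, 17, 14]
After line 3 (insert 30 at index 0): lst = [30, 6, 9, 17, 14]

[30, 6, 9, 17, 14]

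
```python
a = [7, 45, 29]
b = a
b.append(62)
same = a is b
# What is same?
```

After line 1: a = [7, 45, 29]
After line 2 (b = a is an alias, same object): a = [7, 45, 29], b = [7, 45, 29]
After line 3 (b.append mutates the shared list): a = [7, 45, 29, 62], b = [7, 45, 29, 62]
After line 4 (same = a is b; same object -> True): same = True

True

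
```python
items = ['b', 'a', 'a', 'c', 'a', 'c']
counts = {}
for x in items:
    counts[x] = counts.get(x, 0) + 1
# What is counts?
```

Initial: counts = {}, items = ['b', 'a', 'a', 'c', 'a', 'c']
See 'b': counts = {'b': 1}
See 'a': counts = {'b': 1, 'a': 1}
See 'a': counts = {'b': 1, 'a': 2}
See 'c': counts = {'b': 1, 'a': 2, 'c': 1}
See 'a': counts = {'b': 1, 'a': 3, 'c': 1}
See 'c': counts = {'b': 1, 'a': 3, 'c': 2}

{'b': 1, 'a': 3, 'c': 2}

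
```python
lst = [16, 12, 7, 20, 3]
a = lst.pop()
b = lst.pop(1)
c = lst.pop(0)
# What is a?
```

After line 1: lst = [16, 12, 7, 20, 3]
After line 2 (pop() -> a = 3): lst = [16, 12, 7, 20]
After line 3 (pop(1) -> b = 12): lst = [16, 7, 20]
After line 4 (pop(0) -> c = 16): lst = [7, 20]

3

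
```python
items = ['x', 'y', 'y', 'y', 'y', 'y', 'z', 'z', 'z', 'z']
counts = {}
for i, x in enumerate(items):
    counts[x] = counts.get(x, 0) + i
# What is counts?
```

Initial: counts = {}, items = ['x', 'y', 'y', 'y', 'y', 'y', 'z', 'z', 'z', 'z']
i=0, x='x': counts = {'x': 0}
i=1, x='y': counts = {'x': 0, 'y': 1}
i=2, x='y': counts = {'x': 0, 'y': 3}
i=3, x='y': counts = {'x': 0, 'y': 6}
i=4, x='y': counts = {'x': 0, 'y': 10}
i=5, x='y': counts = {'x': 0, 'y': 15}
i=6, x='z': counts = {'x': 0, 'y': 15, 'z': 6}
i=7, x='z': counts = {'x': 0, 'y': 15, 'z': 13}
i=8, x='z': counts = {'x': 0, 'y': 15, 'z': 21}
i=9, x='z': counts = {'x': 0, 'y': 15, 'z': 30}

{'x': 0, 'y': 15, 'z': 30}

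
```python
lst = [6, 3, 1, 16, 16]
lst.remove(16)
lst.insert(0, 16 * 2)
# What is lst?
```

After line 1: lst = [6, 3, 1, 16, 16]
After line 2 (remove first 16): lst = [6, 3, 1, 16]
After line 3 (insert 32 at index 0): lst = [32, 6, 3, 1, 16]

[32, 6, 3, 1, 16]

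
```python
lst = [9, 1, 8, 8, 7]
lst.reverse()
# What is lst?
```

[7, 8, 8, 1, 9]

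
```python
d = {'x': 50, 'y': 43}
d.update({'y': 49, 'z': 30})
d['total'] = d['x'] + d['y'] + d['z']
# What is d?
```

After line 1: d = {'x': 50, 'y': 43}
After line 2 (y overwritten, z added): d = {'x': 50, 'y': 49, 'z': 30}
After line 3 (total = 50 + 49 + 30 = 129): d = {'x': 50, 'y': 49, 'z': 30, 'total': 129}

{'x': 50, 'y': 49, 'z': 30, 'total': 129}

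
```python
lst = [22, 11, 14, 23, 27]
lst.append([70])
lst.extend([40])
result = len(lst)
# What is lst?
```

After line 1: lst = [22, 11, 14, 23, 27]
After line 2 (append adds [70] as single element): lst = [22, 11, 14, 23, 27, [70]]
After line 3 (extend unpacks [40], adds 40): lst = [22, 11, 14, 23, 27, [70], 40]
After line 4: result = len(lst) = 7

[22, 11, 14, 23, 27, [70], 40]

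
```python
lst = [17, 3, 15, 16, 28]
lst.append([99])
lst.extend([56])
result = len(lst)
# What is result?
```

After line 1: lst = [17, 3, 15, 16, 28]
After line 2 (append adds [99] as single element): lst = [17, 3, 15, 16, 28, [99]]
After line 3 (extend unpacks [56], adds 56): lst = [17, 3, 15, 16, 28, [99], 56]
After line 4: result = len(lst) = 7

7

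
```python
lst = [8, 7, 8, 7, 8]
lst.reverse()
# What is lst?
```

[8, 7, 8, 7, 8]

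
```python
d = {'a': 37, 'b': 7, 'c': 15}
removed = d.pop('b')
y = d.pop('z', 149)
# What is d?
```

After line 1: d = {'a': 37, 'b': 7, 'c': 15}
After line 2 (pop 'b' returns 7): d = {'a': 37, 'c': 15}, removed = 7
After line 3 (pop 'z' missing, returns default 149): d = {'a': 37, 'c': 15}, y = 149

{'a': 37, 'c': 15}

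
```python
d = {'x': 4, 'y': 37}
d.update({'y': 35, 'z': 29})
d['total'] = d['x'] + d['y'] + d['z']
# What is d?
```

After line 1: d = {'x': 4, 'y': 37}
After line 2 (y overwritten, z added): d = {'x': 4, 'y': 35, 'z': 29}
After line 3 (total = 4 + 35 + 29 = 68): d = {'x': 4, 'y': 35, 'z': 29, 'total': 68}

{'x': 4, 'y': 35, 'z': 29, 'total': 68}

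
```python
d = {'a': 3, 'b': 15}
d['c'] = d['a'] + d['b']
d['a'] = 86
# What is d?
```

After line 1: d = {'a': 3, 'b': 15}
After line 2 (d['c'] = 3 + 15): d = {'a': 3, 'b': 15, 'c': 18}
After line 3: d = {'a': 86, 'b': 15, 'c': 18}

{'a': 86, 'b': 15, 'c': 18}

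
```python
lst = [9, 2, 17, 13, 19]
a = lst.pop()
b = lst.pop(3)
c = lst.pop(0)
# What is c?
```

After line 1: lst = [9, 2, 17, 13, 19]
After line 2 (pop() -> a = 19): lst = [9, 2, 17, 13]
After line 3 (pop(3) -> b = 13): lst = [9, 2, 17]
After line 4 (pop(0) -> c = 9): lst = [2, 17]

9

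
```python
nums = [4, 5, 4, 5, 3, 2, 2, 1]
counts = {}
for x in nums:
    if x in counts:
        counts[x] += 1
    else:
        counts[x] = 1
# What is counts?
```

Initial: counts = {}, nums = [4, 5, 4, 5, 3, 2, 2, 1]
See 4: counts = {4: 1}
See 5: counts = {4: 1, 5: 1}
See 4: counts = {4: 2, 5: 1}
See 5: counts = {4: 2, 5: 2}
See 3: counts = {4: 2, 5: 2, 3: 1}
See 2: counts = {4: 2, 5: 2, 3: 1, 2: 1}
See 2: counts = {4: 2, 5: 2, 3: 1, 2: 2}
See 1: counts = {4: 2, 5: 2, 3: 1, 2: 2, 1: 1}

{4: 2, 5: 2, 3: 1, 2: 2, 1: 1}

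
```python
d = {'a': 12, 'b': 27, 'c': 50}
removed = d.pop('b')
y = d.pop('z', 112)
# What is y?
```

After line 1: d = {'a': 12, 'b': 27, 'c': 50}
After line 2 (pop 'b' returns 27): d = {'a': 12, 'c': 50}, removed = 27
After line 3 (pop 'z' missing, returns default 112): d = {'a': 12, 'c': 50}, y = 112

112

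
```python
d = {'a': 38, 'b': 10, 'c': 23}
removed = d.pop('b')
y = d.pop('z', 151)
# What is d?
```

After line 1: d = {'a': 38, 'b': 10, 'c': 23}
After line 2 (pop 'b' returns 10): d = {'a': 38, 'c': 23}, removed = 10
After line 3 (pop 'z' missing, returns default 151): d = {'a': 38, 'c': 23}, y = 151

{'a': 38, 'c': 23}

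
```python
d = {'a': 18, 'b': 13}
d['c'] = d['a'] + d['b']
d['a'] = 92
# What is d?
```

After line 1: d = {'a': 18, 'b': 13}
After line 2 (d['c'] = 18 + 13): d = {'a': 18, 'b': 13, 'c': 31}
After line 3: d = {'a': 92, 'b': 13, 'c': 31}

{'a': 92, 'b': 13, 'c': 31}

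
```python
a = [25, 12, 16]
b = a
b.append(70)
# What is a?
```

After line 1: a = [25, 12, 16]
After line 2 (b = a is an alias, same object): a = [25, 12, 16], b = [25, 12, 16]
After line 3 (b.append mutates the shared list): a = [25, 12, 16, 70], b = [25, 12, 16, 70]

[25, 12, 16, 70]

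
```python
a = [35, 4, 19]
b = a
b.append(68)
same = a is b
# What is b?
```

After line 1: a = [35, 4, 19]
After line 2 (b = a is an alias, same object): a = [35, 4, 19], b = [35, 4, 19]
After line 3 (b.append mutates the shared list): a = [35, 4, 19, 68], b = [35, 4, 19, 68]
After line 4 (same = a is b; same object -> True): same = True

[35, 4, 19, 68]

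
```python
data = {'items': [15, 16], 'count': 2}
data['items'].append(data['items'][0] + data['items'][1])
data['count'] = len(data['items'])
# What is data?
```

After line 1: data = {'items': [15, 16], 'count': 2}
After line 2 (append 15 + 16 = 31): data = {'items': [15, 16, 31], 'count': 2}
After line 3 (count = len(items) = 3): data = {'items': [15, 16, 31], 'count': 3}

{'items': [15, 16, 31], 'count': 3}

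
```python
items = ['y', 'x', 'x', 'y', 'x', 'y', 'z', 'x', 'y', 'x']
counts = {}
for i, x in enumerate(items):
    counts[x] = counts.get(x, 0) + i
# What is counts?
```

Initial: counts = {}, items = ['y', 'x', 'x', 'y', 'x', 'y', 'z', 'x', 'y', 'x']
i=0, x='y': counts = {'y': 0}
i=1, x='x': counts = {'y': 0, 'x': 1}
i=2, x='x': counts = {'y': 0, 'x': 3}
i=3, x='y': counts = {'y': 3, 'x': 3}
i=4, x='x': counts = {'y': 3, 'x': 7}
i=5, x='y': counts = {'y': 8, 'x': 7}
i=6, x='z': counts = {'y': 8, 'x': 7, 'z': 6}
i=7, x='x': counts = {'y': 8, 'x': 14, 'z': 6}
i=8, x='y': counts = {'y': 16, 'x': 14, 'z': 6}
i=9, x='x': counts = {'y': 16, 'x': 23, 'z': 6}

{'y': 16, 'x': 23, 'z': 6}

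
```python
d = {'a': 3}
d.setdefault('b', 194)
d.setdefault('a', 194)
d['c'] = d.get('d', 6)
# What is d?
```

After line 1: d = {'a': 3}
After line 2 (setdefault adds 'b'=194): d = {'a': 3, 'b': 194}
After line 3 (setdefault 'a' no-op, already exists): d = {'a': 3, 'b': 194}
After line 4 (get('d', 6) returns default since 'd' not in d): d = {'a': 3, 'b': 194, 'c': 6}

{'a': 3, 'b': 194, 'c': 6}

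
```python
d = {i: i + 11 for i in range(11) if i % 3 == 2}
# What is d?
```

{2: 13, 5: 16, 8: 19}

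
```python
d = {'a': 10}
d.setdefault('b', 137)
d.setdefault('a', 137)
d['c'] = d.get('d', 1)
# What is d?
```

After line 1: d = {'a': 10}
After line 2 (setdefault adds 'b'=137): d = {'a': 10, 'b': 137}
After line 3 (setdefault 'a' no-op, already exists): d = {'a': 10, 'b': 137}
After line 4 (get('d', 1) returns default since 'd' not in d): d = {'a': 10, 'b': 137, 'c': 1}

{'a': 10, 'b': 137, 'c': 1}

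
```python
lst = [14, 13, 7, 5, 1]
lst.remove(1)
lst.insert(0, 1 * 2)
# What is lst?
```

After line 1: lst = [14, 13, 7, 5, 1]
After line 2 (remove first 1): lst = [14, 13, 7, 5]
After line 3 (insert 2 at index 0): lst = [2, 14, 13, 7, 5]

[2, 14, 13, 7, 5]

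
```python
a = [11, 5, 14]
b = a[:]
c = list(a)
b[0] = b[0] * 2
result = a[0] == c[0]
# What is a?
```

After line 1: a = [11, 5, 14]
After line 2 (b = a[:], copy): a = [11, 5, 14], b = [11, 5, 14]
After line 3 (c = list(a) is a copy, new object): c = [11, 5, 14]
After line 4 (b[0] = 11 * 2 = 22; only b mutates (copy)): a = [11, 5, 14], b = [22, 5, 14], c = [11, 5, 14]
After line 5 (a[0] = 11, c[0] = 11; result = True)

[11, 5, 14]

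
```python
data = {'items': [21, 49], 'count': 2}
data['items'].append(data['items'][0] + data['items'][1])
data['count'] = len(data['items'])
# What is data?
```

After line 1: data = {'items': [21, 49], 'count': 2}
After line 2 (append 21 + 49 = 70): data = {'items': [21, 49, 70], 'count': 2}
After line 3 (count = len(items) = 3): data = {'items': [21, 49, 70], 'count': 3}

{'items': [21, 49, 70], 'count': 3}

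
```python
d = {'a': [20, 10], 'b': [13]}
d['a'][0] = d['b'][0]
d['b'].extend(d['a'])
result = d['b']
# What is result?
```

After line 1: d = {'a': [20, 10], 'b': [13]}
After line 2 (a[0] = b[0] = 13): d = {'a': [13, 10], 'b': [13]}
After line 3 (b.extend(a) appends [13, 10]): d = {'a': [13, 10], 'b': [13, 13, 10]}
After line 4: result = d['b'] = [13, 13, 10]

[13, 13, 10]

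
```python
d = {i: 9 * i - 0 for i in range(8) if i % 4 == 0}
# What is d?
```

{0: 0, 4: 36}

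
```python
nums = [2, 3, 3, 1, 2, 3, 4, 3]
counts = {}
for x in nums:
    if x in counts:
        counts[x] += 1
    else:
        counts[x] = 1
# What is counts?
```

Initial: counts = {}, nums = [2, 3, 3, 1, 2, 3, 4, 3]
See 2: counts = {2: 1}
See 3: counts = {2: 1, 3: 1}
See 3: counts = {2: 1, 3: 2}
See 1: counts = {2: 1, 3: 2, 1: 1}
See 2: counts = {2: 2, 3: 2, 1: 1}
See 3: counts = {2: 2, 3: 3, 1: 1}
See 4: counts = {2: 2, 3: 3, 1: 1, 4: 1}
See 3: counts = {2: 2, 3: 4, 1: 1, 4: 1}

{2: 2, 3: 4, 1: 1, 4: 1}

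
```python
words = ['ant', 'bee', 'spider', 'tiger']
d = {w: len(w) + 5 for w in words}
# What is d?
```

{'ant': 8, 'bee': 8, 'spider': 11, 'tiger': 10}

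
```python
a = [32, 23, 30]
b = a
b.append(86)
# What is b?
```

After line 1: a = [32, 23, 30]
After line 2 (b = a is an alias, same object): a = [32, 23, 30], b = [32, 23, 30]
After line 3 (b.append mutates the shared list): a = [32, 23, 30, 86], b = [32, 23, 30, 86]

[32, 23, 30, 86]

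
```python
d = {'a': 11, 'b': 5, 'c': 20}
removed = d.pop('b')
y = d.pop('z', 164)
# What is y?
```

After line 1: d = {'a': 11, 'b': 5, 'c': 20}
After line 2 (pop 'b' returns 5): d = {'a': 11, 'c': 20}, removed = 5
After line 3 (pop 'z' missing, returns default 164): d = {'a': 11, 'c': 20}, y = 164

164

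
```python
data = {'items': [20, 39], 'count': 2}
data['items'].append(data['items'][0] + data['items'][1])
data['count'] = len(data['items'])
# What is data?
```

After line 1: data = {'items': [20, 39], 'count': 2}
After line 2 (append 20 + 39 = 59): data = {'items': [20, 39, 59], 'count': 2}
After line 3 (count = len(items) = 3): data = {'items': [20, 39, 59], 'count': 3}

{'items': [20, 39, 59], 'count': 3}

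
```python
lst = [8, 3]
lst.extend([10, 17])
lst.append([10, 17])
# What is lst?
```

After line 1: lst = [8, 3]
After line 2 (extend unpacks [10, 17]): lst = [8, 3, 10, 17]
After line 3 (append adds [10, 17] as single element): lst = [8, 3, 10, 17, [10, 17]]

[8, 3, 10, 17, [10, 17]]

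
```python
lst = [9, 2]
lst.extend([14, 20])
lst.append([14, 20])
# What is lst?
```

After line 1: lst = [9, 2]
After line 2 (extend unpacks [14, 20]): lst = [9, 2, 14, 20]
After line 3 (append adds [14, 20] as single element): lst = [9, 2, 14, 20, [14, 20]]

[9, 2, 14, 20, [14, 20]]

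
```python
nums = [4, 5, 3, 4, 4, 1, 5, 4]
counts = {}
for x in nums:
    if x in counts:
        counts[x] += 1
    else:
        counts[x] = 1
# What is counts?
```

Initial: counts = {}, nums = [4, 5, 3, 4, 4, 1, 5, 4]
See 4: counts = {4: 1}
See 5: counts = {4: 1, 5: 1}
See 3: counts = {4: 1, 5: 1, 3: 1}
See 4: counts = {4: 2, 5: 1, 3: 1}
See 4: counts = {4: 3, 5: 1, 3: 1}
See 1: counts = {4: 3, 5: 1, 3: 1, 1: 1}
See 5: counts = {4: 3, 5: 2, 3: 1, 1: 1}
See 4: counts = {4: 4, 5: 2, 3: 1, 1: 1}

{4: 4, 5: 2, 3: 1, 1: 1}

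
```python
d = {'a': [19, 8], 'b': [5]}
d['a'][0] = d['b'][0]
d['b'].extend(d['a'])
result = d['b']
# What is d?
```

After line 1: d = {'a': [19, 8], 'b': [5]}
After line 2 (a[0] = b[0] = 5): d = {'a': [5, 8], 'b': [5]}
After line 3 (b.extend(a) appends [5, 8]): d = {'a': [5, 8], 'b': [5, 5, 8]}
After line 4: result = d['b'] = [5, 5, 8]

{'a': [5, 8], 'b': [5, 5, 8]}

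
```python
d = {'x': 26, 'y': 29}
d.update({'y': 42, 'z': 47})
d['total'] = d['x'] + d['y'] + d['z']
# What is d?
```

After line 1: d = {'x': 26, 'y': 29}
After line 2 (y overwritten, z added): d = {'x': 26, 'y': 42, 'z': 47}
After line 3 (total = 26 + 42 + 47 = 115): d = {'x': 26, 'y': 42, 'z': 47, 'total': 115}

{'x': 26, 'y': 42, 'z': 47, 'total': 115}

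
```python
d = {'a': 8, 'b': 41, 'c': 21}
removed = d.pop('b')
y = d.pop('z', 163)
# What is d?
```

After line 1: d = {'a': 8, 'b': 41, 'c': 21}
After line 2 (pop 'b' returns 41): d = {'a': 8, 'c': 21}, removed = 41
After line 3 (pop 'z' missing, returns default 163): d = {'a': 8, 'c': 21}, y = 163

{'a': 8, 'c': 21}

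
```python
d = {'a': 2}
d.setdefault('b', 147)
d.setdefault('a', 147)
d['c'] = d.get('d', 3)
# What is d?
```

After line 1: d = {'a': 2}
After line 2 (setdefault adds 'b'=147): d = {'a': 2, 'b': 147}
After line 3 (setdefault 'a' no-op, already exists): d = {'a': 2, 'b': 147}
After line 4 (get('d', 3) returns default since 'd' not in d): d = {'a': 2, 'b': 147, 'c': 3}

{'a': 2, 'b': 147, 'c': 3}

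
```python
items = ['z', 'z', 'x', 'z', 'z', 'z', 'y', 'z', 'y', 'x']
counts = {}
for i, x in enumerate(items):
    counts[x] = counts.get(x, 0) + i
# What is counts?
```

Initial: counts = {}, items = ['z', 'z', 'x', 'z', 'z', 'z', 'y', 'z', 'y', 'x']
i=0, x='z': counts = {'z': 0}
i=1, x='z': counts = {'z': 1}
i=2, x='x': counts = {'z': 1, 'x': 2}
i=3, x='z': counts = {'z': 4, 'x': 2}
i=4, x='z': counts = {'z': 8, 'x': 2}
i=5, x='z': counts = {'z': 13, 'x': 2}
i=6, x='y': counts = {'z': 13, 'x': 2, 'y': 6}
i=7, x='z': counts = {'z': 20, 'x': 2, 'y': 6}
i=8, x='y': counts = {'z': 20, 'x': 2, 'y': 14}
i=9, x='x': counts = {'z': 20, 'x': 11, 'y': 14}

{'z': 20, 'x': 11, 'y': 14}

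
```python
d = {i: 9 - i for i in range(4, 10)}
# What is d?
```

{4: 5, 5: 4, 6: 3, 7: 2, 8: 1, 9: 0}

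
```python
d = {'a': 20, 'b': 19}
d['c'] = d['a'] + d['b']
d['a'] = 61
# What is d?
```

After line 1: d = {'a': 20, 'b': 19}
After line 2 (d['c'] = 20 + 19): d = {'a': 20, 'b': 19, 'c': 39}
After line 3: d = {'a': 61, 'b': 19, 'c': 39}

{'a': 61, 'b': 19, 'c': 39}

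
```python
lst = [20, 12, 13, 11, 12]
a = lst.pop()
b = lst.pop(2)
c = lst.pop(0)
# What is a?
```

After line 1: lst = [20, 12, 13, 11, 12]
After line 2 (pop() -> a = 12): lst = [20, 12, 13, 11]
After line 3 (pop(2) -> b = 13): lst = [20, 12, 11]
After line 4 (pop(0) -> c = 20): lst = [12, 11]

12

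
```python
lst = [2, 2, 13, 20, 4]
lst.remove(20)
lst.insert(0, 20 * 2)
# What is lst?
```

After line 1: lst = [2, 2, 13, 20, 4]
After line 2 (remove first 20): lst = [2, 2, 13, 4]
After line 3 (insert 40 at index 0): lst = [40, 2, 2, 13, 4]

[40, 2, 2, 13, 4]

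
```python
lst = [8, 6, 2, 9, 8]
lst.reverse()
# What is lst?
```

[8, 9, 2, 6, 8]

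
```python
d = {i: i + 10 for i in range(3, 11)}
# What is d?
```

{3: 13, 4: 14, 5: 15, 6: 16, 7: 17, 8: 18, 9: 19, 10: 20}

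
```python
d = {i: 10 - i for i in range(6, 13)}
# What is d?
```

{6: 4, 7: 3, 8: 2, 9: 1, 10: 0, 11: -1, 12: -2}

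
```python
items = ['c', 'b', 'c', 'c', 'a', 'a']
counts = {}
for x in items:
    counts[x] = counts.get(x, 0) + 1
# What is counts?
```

Initial: counts = {}, items = ['c', 'b', 'c', 'c', 'a', 'a']
See 'c': counts = {'c': 1}
See 'b': counts = {'c': 1, 'b': 1}
See 'c': counts = {'c': 2, 'b': 1}
See 'c': counts = {'c': 3, 'b': 1}
See 'a': counts = {'c': 3, 'b': 1, 'a': 1}
See 'a': counts = {'c': 3, 'b': 1, 'a': 2}

{'c': 3, 'b': 1, 'a': 2}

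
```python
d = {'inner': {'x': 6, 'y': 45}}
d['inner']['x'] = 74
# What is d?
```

After line 1: d = {'inner': {'x': 6, 'y': 45}}
After line 2 (inner x overwritten): d = {'inner': {'x': 74, 'y': 45}}

{'inner': {'x': 74, 'y': 45}}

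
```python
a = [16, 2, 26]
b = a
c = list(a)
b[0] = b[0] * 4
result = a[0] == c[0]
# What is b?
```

After line 1: a = [16, 2, 26]
After line 2 (b = a, alias): a = [16, 2, 26], b = [16, 2, 26]
After line 3 (c = list(a) is a copy, new object): c = [16, 2, 26]
After line 4 (b[0] = 16 * 4 = 64; mutates shared a/b): a = b = [64, 2, 26], c = [16, 2, 26]
After line 5 (a[0] = 64, c[0] = 16; result = False)

[64, 2, 26]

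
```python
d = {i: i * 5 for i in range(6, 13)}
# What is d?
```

{6: 30, 7: 35, 8: 40, 9: 45, 10: 50, 11: 55, 12: 60}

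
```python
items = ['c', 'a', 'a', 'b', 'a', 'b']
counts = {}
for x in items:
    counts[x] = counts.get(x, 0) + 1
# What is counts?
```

Initial: counts = {}, items = ['c', 'a', 'a', 'b', 'a', 'b']
See 'c': counts = {'c': 1}
See 'a': counts = {'c': 1, 'a': 1}
See 'a': counts = {'c': 1, 'a': 2}
See 'b': counts = {'c': 1, 'a': 2, 'b': 1}
See 'a': counts = {'c': 1, 'a': 3, 'b': 1}
See 'b': counts = {'c': 1, 'a': 3, 'b': 2}

{'c': 1, 'a': 3, 'b': 2}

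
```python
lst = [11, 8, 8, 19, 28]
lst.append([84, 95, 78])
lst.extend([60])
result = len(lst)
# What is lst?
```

After line 1: lst = [11, 8, 8, 19, 28]
After line 2 (append adds [84, 95, 78] as single element): lst = [11, 8, 8, 19, 28, [84, 95, 78]]
After line 3 (extend unpacks [60], adds 60): lst = [11, 8, 8, 19, 28, [84, 95, 78], 60]
After line 4: result = len(lst) = 7

[11, 8, 8, 19, 28, [84, 95, 78], 60]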